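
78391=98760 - 20369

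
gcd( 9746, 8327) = 11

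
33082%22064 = 11018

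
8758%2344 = 1726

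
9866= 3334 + 6532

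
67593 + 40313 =107906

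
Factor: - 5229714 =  - 2^1*3^1 * 7^1*41^1*3037^1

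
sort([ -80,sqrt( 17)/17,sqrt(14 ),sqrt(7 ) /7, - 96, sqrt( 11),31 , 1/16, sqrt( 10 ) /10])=[-96,-80,1/16, sqrt(17)/17,sqrt(10 )/10, sqrt(7)/7, sqrt(11),  sqrt(14), 31 ] 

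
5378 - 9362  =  -3984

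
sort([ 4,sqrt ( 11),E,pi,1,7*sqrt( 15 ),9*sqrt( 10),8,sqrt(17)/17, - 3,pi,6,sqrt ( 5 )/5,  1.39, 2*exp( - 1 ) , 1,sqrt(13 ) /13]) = [  -  3, sqrt( 17 )/17,  sqrt( 13)/13,sqrt(5)/5, 2  *  exp( - 1) , 1,1, 1.39,E,pi, pi, sqrt(11),4, 6, 8,7*sqrt( 15), 9*sqrt( 10)]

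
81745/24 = 3406 + 1/24= 3406.04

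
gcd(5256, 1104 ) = 24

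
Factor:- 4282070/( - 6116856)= 2141035/3058428 = 2^(  -  2 )*3^( - 1)*5^1 * 13^1*32939^1 * 254869^(  -  1) 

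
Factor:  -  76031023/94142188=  - 2^(-2)*7^( - 1 )*19^( - 1) * 311^(-1)*367^1*569^( - 1)  *207169^1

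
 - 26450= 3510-29960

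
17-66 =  - 49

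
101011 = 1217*83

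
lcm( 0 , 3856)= 0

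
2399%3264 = 2399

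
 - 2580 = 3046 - 5626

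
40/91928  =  5/11491 =0.00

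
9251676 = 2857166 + 6394510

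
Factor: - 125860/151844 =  - 155/187 = - 5^1 * 11^(  -  1)*17^( -1)*31^1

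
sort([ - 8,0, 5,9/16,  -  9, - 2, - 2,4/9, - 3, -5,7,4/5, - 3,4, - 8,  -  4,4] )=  [ - 9, - 8,-8, - 5,-4, - 3, - 3 ,- 2, - 2, 0,4/9,9/16,4/5, 4,4, 5,7] 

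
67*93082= 6236494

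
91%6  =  1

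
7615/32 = 7615/32 = 237.97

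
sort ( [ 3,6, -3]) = [ - 3,3,  6]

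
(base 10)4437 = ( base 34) 3sh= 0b1000101010101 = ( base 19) C5A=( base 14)188d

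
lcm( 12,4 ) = 12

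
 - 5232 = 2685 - 7917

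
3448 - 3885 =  - 437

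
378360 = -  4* (  -  94590 )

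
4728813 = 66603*71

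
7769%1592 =1401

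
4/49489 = 4/49489 =0.00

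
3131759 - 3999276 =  - 867517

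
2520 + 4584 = 7104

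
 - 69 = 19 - 88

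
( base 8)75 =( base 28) 25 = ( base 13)49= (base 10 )61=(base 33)1s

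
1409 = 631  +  778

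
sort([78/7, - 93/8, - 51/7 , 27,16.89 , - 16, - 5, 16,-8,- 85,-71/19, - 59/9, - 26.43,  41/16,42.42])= [-85,- 26.43, - 16, - 93/8, - 8, - 51/7, - 59/9, - 5, - 71/19,  41/16, 78/7 , 16, 16.89, 27,42.42] 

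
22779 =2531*9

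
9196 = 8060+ 1136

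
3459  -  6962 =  - 3503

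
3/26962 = 3/26962 = 0.00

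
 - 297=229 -526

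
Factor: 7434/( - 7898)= -3^2*7^1*11^(-1 ) * 59^1*359^(-1)  =  - 3717/3949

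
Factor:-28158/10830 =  - 5^( - 1) * 13^1 = - 13/5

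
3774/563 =3774/563 = 6.70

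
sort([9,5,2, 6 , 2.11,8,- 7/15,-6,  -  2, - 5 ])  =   [-6, - 5, - 2, - 7/15 , 2, 2.11, 5,6, 8,9]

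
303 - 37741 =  -37438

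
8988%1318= 1080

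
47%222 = 47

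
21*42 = 882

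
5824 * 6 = 34944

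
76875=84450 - 7575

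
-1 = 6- 7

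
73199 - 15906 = 57293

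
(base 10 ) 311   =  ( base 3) 102112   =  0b100110111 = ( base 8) 467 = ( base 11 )263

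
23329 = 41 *569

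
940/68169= 940/68169 = 0.01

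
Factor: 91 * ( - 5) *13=-5915 =- 5^1*7^1*13^2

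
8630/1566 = 4315/783= 5.51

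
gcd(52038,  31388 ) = 826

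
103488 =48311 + 55177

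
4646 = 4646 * 1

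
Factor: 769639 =13^1*73^1*811^1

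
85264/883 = 96 + 496/883  =  96.56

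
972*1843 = 1791396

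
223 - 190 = 33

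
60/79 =60/79=0.76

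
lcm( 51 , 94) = 4794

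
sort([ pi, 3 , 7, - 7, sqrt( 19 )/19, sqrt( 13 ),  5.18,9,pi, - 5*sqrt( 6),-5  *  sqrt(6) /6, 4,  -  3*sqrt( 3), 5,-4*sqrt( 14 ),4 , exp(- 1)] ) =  [ - 4 * sqrt( 14), - 5 * sqrt( 6 ),  -  7, - 3 *sqrt( 3), - 5*sqrt(6 )/6, sqrt( 19)/19, exp( - 1 ), 3, pi,pi, sqrt(13 ),4,4  ,  5 , 5.18, 7, 9] 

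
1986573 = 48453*41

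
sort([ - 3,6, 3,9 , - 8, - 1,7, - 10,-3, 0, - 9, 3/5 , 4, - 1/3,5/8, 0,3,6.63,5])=[ - 10, - 9, - 8, - 3,-3, - 1,-1/3,  0,0 , 3/5,5/8,  3,3,4,  5, 6,6.63,7,9 ]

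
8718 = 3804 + 4914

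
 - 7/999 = -1 + 992/999  =  -0.01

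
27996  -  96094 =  - 68098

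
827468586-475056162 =352412424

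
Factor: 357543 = 3^2  *39727^1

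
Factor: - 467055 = - 3^2*5^1*97^1*107^1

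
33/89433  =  11/29811 = 0.00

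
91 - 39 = 52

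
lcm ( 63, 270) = 1890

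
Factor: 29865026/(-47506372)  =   - 2^( - 1 )*37^( - 1)*41^( -1) * 7829^( - 1 )*14932513^1  =  - 14932513/23753186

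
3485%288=29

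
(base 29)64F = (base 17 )10F9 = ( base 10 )5177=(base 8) 12071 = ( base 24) 8NH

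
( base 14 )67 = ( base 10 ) 91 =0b1011011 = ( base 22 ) 43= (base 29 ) 34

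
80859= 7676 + 73183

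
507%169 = 0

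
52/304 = 13/76 = 0.17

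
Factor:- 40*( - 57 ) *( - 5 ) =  - 11400 = - 2^3*3^1 *5^2*19^1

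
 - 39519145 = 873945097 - 913464242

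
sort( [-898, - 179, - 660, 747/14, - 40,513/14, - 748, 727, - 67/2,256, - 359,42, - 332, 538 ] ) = [-898, - 748, - 660  , - 359, - 332, - 179, - 40, - 67/2,513/14,42,747/14,256,538, 727]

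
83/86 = 83/86 = 0.97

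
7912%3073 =1766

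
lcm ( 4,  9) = 36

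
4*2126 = 8504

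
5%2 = 1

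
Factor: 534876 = 2^2* 3^1*29^2*53^1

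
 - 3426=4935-8361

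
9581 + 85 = 9666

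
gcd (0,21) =21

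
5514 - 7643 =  - 2129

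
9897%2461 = 53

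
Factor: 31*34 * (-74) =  - 2^2*17^1*31^1*37^1 = - 77996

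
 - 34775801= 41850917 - 76626718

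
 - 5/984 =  - 1  +  979/984 = - 0.01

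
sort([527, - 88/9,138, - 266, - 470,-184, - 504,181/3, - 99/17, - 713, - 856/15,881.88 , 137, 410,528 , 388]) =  [ - 713,-504, - 470, - 266, - 184, - 856/15, - 88/9, - 99/17, 181/3, 137, 138,388, 410,527,528  ,  881.88]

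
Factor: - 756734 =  - 2^1*11^2*53^1 * 59^1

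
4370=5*874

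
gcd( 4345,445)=5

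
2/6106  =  1/3053=0.00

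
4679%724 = 335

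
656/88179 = 656/88179=0.01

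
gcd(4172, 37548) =4172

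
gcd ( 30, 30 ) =30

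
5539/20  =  276 + 19/20 = 276.95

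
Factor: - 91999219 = - 13^1*7076863^1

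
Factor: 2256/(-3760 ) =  - 3/5= - 3^1*5^( - 1)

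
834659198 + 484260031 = 1318919229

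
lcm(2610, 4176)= 20880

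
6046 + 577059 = 583105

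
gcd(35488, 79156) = 4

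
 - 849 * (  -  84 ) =71316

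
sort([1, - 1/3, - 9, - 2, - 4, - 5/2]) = [ - 9, - 4, - 5/2, - 2, - 1/3, 1]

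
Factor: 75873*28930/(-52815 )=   -  20904818/503 = - 2^1 * 11^1 * 263^1 *503^( - 1)*3613^1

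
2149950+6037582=8187532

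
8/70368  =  1/8796 = 0.00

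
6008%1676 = 980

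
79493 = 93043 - 13550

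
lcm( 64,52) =832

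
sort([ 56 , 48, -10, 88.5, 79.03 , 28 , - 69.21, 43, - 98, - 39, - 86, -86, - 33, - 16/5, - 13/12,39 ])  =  [ - 98, - 86, -86, - 69.21, - 39, - 33, - 10,  -  16/5, - 13/12,28, 39,43, 48,56,79.03,88.5] 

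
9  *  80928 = 728352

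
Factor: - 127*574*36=- 2^3*3^2*7^1*41^1*127^1= - 2624328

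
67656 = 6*11276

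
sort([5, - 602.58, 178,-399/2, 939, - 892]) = [ - 892,-602.58, - 399/2, 5, 178, 939]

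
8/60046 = 4/30023 =0.00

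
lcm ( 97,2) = 194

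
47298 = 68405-21107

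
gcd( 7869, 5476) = 1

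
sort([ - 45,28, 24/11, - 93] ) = [ - 93,  -  45, 24/11,28]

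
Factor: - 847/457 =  - 7^1*11^2*457^( - 1) 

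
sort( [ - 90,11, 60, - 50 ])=[ - 90, -50,11,60 ] 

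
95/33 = 2 + 29/33 = 2.88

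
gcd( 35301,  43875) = 3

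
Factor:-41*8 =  - 2^3*41^1 = -328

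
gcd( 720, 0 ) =720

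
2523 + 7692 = 10215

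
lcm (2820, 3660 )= 172020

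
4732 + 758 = 5490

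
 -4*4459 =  - 17836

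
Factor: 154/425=2^1* 5^( - 2) *7^1*11^1*17^(-1 ) 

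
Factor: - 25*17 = -425 = -5^2*17^1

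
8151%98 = 17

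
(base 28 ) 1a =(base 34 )14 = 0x26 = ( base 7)53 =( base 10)38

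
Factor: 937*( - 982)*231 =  - 212550954 = - 2^1*3^1*7^1 * 11^1*491^1 * 937^1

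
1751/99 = 17 + 68/99 = 17.69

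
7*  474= 3318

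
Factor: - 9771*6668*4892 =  - 2^4*3^1*1223^1*1667^1*3257^1 = - 318728612976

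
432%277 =155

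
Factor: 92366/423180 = 46183/211590 = 2^(- 1 )*3^( - 2)*5^(-1)*2351^( - 1 ) * 46183^1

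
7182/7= 1026= 1026.00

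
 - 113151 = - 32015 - 81136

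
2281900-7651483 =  - 5369583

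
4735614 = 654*7241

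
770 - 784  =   - 14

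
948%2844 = 948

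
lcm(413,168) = 9912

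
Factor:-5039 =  - 5039^1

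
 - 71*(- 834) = 59214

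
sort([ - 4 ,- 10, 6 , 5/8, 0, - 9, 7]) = [ - 10, - 9, - 4 , 0, 5/8, 6,7]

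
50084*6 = 300504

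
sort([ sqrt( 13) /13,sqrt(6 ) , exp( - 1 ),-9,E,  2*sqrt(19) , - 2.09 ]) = [ - 9, - 2.09,sqrt (13 )/13,exp( - 1),sqrt(6), E,2 * sqrt(19 )]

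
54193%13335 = 853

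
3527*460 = 1622420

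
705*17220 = 12140100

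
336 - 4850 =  - 4514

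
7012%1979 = 1075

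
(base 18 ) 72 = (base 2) 10000000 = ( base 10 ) 128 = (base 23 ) 5D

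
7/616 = 1/88 = 0.01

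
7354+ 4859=12213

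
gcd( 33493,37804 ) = 1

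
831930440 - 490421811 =341508629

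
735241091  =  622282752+112958339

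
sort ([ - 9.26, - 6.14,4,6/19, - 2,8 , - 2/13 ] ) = [  -  9.26,  -  6.14,  -  2,-2/13,  6/19, 4,8 ] 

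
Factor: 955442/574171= 2^1*13^ (  -  1)*29^( - 1 )  *1523^( - 1)*477721^1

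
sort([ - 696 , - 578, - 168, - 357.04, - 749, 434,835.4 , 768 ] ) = [ - 749,  -  696, - 578, - 357.04, - 168,434, 768, 835.4 ]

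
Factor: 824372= 2^2*19^1 *10847^1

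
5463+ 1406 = 6869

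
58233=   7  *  8319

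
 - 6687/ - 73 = 91 + 44/73 = 91.60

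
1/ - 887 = - 1+886/887 = - 0.00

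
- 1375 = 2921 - 4296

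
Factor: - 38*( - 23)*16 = 13984 =2^5 * 19^1*23^1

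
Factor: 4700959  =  17^1*276527^1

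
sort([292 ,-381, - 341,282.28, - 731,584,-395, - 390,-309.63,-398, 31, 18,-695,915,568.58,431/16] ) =[  -  731,  -  695, - 398,  -  395, -390 , - 381,-341,-309.63, 18,431/16, 31, 282.28,  292, 568.58, 584, 915 ] 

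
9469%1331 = 152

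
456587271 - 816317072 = -359729801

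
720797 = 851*847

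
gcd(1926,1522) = 2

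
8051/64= 8051/64 = 125.80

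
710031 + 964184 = 1674215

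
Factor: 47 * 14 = 2^1*7^1*47^1 = 658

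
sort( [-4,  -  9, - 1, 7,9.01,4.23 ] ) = [  -  9,-4, - 1, 4.23,7,9.01]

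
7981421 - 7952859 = 28562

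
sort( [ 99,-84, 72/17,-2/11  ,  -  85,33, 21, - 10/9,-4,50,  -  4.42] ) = [ - 85,-84,  -  4.42, - 4,-10/9, - 2/11, 72/17, 21,  33,50,99] 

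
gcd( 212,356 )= 4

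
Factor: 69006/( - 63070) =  - 93/85 =-3^1  *5^( - 1)*17^( - 1)*31^1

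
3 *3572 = 10716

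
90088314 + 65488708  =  155577022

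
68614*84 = 5763576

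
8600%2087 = 252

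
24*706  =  16944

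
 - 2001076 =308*(  -  6497 )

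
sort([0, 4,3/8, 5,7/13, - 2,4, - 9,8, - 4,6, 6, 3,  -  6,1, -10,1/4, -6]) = [ - 10, - 9, - 6, - 6, - 4,-2, 0,1/4 , 3/8,7/13,1,3,4,4,5,6,6,8] 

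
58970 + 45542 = 104512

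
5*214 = 1070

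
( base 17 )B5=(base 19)a2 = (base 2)11000000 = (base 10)192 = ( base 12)140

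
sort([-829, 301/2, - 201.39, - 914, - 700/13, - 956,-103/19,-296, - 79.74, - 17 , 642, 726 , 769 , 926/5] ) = [ - 956,-914, - 829,  -  296, - 201.39,-79.74, - 700/13, - 17, - 103/19,301/2,  926/5, 642,726, 769] 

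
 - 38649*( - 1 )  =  38649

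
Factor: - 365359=  -  131^1*2789^1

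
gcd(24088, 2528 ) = 8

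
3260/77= 42 + 26/77 = 42.34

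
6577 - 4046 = 2531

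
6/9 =2/3 = 0.67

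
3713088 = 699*5312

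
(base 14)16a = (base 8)442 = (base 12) 202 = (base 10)290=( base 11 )244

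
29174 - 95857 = - 66683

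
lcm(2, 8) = 8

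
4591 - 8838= - 4247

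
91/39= 7/3 = 2.33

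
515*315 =162225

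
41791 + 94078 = 135869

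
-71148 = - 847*84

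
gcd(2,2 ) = 2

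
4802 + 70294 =75096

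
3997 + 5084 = 9081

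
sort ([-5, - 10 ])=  [-10,  -  5 ] 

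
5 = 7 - 2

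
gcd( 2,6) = 2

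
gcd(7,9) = 1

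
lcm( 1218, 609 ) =1218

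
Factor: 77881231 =77881231^1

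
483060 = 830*582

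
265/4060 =53/812 = 0.07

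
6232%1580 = 1492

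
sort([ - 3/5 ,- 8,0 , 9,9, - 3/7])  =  [ - 8 , - 3/5,-3/7, 0,  9,  9]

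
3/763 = 3/763= 0.00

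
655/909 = 655/909 = 0.72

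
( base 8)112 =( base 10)74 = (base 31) 2c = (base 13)59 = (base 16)4A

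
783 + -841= -58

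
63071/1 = 63071 =63071.00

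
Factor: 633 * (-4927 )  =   - 3118791 = -  3^1 * 13^1*211^1*379^1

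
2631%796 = 243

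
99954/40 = 49977/20 = 2498.85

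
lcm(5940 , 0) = 0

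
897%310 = 277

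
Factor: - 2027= -2027^1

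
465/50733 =155/16911 = 0.01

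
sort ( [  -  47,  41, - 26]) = [ - 47,-26,41]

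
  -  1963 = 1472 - 3435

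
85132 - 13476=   71656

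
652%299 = 54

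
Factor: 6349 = 7^1 * 907^1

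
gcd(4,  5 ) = 1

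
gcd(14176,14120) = 8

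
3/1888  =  3/1888 = 0.00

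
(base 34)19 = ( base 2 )101011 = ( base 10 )43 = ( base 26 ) 1h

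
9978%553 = 24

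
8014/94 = 85+ 12/47 = 85.26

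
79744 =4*19936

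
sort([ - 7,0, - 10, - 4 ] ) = [-10 , - 7, - 4, 0 ] 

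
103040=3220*32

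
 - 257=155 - 412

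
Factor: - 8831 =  - 8831^1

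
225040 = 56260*4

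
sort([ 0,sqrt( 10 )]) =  [0, sqrt ( 10 )]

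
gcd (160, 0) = 160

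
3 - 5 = -2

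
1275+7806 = 9081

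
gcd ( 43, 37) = 1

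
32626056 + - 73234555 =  - 40608499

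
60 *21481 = 1288860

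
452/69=452/69 =6.55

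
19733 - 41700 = -21967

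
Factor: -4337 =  - 4337^1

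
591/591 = 1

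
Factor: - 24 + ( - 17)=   -41  =  -41^1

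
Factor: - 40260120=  - 2^3*3^1*5^1*23^1 * 29^1*503^1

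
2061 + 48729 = 50790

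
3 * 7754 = 23262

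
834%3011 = 834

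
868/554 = 1 + 157/277 = 1.57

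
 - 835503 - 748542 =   -  1584045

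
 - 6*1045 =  - 6270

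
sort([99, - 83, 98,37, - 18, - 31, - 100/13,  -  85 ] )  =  [-85,  -  83, - 31, - 18 , - 100/13,37,98,99 ]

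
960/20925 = 64/1395 = 0.05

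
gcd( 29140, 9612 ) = 4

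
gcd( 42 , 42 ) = 42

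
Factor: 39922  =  2^1*19961^1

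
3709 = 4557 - 848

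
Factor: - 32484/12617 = -2^2* 3^1  *  11^( - 1)*31^( - 1) * 37^( - 1)*2707^1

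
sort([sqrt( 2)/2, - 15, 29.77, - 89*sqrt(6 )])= [ - 89*sqrt(6 ), - 15,sqrt( 2 ) /2, 29.77]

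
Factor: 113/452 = 2^( - 2) = 1/4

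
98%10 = 8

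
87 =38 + 49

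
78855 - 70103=8752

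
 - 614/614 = - 1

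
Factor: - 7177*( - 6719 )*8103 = 390744997089 = 3^1*37^1*73^1*6719^1*7177^1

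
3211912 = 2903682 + 308230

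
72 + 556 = 628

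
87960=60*1466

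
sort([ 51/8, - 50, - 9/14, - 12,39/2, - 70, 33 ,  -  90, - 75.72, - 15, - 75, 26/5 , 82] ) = [ - 90, - 75.72,  -  75,  -  70, - 50,  -  15,-12,-9/14,26/5, 51/8,39/2,33,82]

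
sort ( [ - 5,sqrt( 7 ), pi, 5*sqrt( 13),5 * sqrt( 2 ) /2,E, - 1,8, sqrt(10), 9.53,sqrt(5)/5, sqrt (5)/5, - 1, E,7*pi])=[ - 5, - 1, - 1, sqrt( 5 )/5, sqrt( 5 )/5, sqrt ( 7 ), E,E , pi , sqrt( 10), 5 * sqrt( 2 ) /2 , 8, 9.53,5  *sqrt (13 ), 7*pi]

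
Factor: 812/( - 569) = -2^2 * 7^1*29^1 * 569^ ( - 1)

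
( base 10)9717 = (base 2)10010111110101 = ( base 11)7334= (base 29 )bg2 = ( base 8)22765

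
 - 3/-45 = 1/15 = 0.07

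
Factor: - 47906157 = - 3^1*13^1*37^1*33199^1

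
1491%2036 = 1491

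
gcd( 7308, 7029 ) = 9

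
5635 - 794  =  4841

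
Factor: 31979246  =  2^1 * 13^1*23^1*53^1*1009^1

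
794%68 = 46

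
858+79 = 937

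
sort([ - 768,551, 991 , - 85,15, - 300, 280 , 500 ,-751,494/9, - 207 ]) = [ - 768, - 751 , - 300, - 207, - 85,15, 494/9, 280, 500 , 551, 991]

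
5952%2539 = 874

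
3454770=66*52345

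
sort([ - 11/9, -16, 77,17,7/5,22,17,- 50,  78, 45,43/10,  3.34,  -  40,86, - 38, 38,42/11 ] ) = [ - 50, - 40, - 38, - 16 , - 11/9,7/5, 3.34,42/11,43/10,17, 17,22,38, 45,77  ,  78,86 ] 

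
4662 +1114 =5776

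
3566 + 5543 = 9109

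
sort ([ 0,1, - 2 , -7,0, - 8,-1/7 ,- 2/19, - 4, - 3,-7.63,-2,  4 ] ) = [- 8, - 7.63, - 7 , - 4,-3, - 2, - 2, - 1/7, - 2/19, 0, 0,1, 4]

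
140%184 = 140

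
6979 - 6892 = 87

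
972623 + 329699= 1302322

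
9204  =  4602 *2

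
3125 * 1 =3125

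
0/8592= 0 = 0.00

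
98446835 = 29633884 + 68812951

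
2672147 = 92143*29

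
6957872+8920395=15878267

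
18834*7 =131838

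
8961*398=3566478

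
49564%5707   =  3908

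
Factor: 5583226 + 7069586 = 2^2 * 3^2 * 557^1 * 631^1= 12652812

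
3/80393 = 3/80393 = 0.00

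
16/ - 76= - 4/19 = - 0.21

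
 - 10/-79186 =5/39593 = 0.00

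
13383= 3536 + 9847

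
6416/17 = 6416/17 = 377.41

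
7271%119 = 12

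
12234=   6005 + 6229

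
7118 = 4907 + 2211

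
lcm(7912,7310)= 672520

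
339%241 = 98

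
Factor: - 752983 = -7^2*11^2*127^1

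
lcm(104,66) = 3432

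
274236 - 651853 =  - 377617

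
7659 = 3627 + 4032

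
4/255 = 4/255= 0.02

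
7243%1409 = 198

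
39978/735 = 13326/245 = 54.39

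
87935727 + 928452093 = 1016387820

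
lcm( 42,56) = 168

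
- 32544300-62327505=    - 94871805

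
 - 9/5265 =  - 1 + 584/585 = - 0.00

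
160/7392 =5/231 = 0.02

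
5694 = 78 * 73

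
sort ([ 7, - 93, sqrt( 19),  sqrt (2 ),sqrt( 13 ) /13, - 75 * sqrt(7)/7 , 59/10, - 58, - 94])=[ - 94, - 93 , - 58, - 75*sqrt( 7)/7, sqrt(13) /13,sqrt( 2) , sqrt( 19),59/10,7 ]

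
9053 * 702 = 6355206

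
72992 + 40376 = 113368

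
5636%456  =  164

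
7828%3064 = 1700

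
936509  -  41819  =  894690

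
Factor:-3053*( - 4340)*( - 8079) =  - 107046911580 =- 2^2*3^1*5^1* 7^1*31^1*43^1*71^1*2693^1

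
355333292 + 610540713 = 965874005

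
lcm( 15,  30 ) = 30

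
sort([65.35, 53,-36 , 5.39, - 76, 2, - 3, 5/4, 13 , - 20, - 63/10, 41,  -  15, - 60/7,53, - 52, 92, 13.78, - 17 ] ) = [ - 76, - 52, - 36, - 20, - 17, - 15, - 60/7, - 63/10, - 3, 5/4, 2,5.39,13,  13.78, 41, 53,53,65.35,92 ] 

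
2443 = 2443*1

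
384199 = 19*20221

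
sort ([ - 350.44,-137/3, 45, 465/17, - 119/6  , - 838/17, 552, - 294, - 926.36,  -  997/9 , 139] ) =[ - 926.36, - 350.44, - 294 , - 997/9, - 838/17,-137/3, - 119/6,465/17, 45,139,552] 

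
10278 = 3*3426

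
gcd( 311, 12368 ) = 1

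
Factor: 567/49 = 81/7 =3^4 * 7^ (  -  1) 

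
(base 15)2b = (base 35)16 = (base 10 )41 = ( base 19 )23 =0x29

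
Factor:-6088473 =-3^3 *225499^1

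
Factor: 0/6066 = 0^1 = 0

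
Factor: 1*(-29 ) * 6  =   - 2^1*3^1*29^1 =-174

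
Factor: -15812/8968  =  -67/38  =  - 2^( - 1)* 19^( - 1)*67^1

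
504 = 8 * 63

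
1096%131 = 48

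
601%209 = 183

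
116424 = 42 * 2772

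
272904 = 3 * 90968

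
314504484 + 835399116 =1149903600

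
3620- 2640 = 980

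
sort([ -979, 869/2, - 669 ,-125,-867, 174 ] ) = [ - 979, - 867, - 669, - 125,174,869/2] 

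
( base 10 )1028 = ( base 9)1362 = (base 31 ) 125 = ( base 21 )26K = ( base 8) 2004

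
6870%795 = 510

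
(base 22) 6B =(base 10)143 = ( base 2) 10001111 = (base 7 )263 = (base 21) 6H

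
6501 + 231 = 6732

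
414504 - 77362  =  337142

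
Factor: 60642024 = 2^3*3^1 * 1063^1*2377^1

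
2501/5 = 2501/5  =  500.20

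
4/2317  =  4/2317 = 0.00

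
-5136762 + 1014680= - 4122082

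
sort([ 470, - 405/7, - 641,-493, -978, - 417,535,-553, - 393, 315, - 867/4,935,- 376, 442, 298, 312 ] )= [  -  978,  -  641, - 553, - 493, - 417,  -  393,-376 , - 867/4, - 405/7, 298,  312, 315,442, 470,535,935 ]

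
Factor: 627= 3^1*11^1*19^1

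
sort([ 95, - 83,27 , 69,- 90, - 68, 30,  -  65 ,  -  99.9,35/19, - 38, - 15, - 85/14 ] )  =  [-99.9, - 90, - 83, - 68, - 65,-38, - 15,- 85/14,  35/19,27,  30  ,  69,95 ] 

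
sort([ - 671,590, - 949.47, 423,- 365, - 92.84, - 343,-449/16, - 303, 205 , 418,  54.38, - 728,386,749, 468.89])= [ - 949.47, - 728 , - 671, - 365,  -  343, - 303, - 92.84, - 449/16  ,  54.38,205,386 , 418,423, 468.89, 590, 749]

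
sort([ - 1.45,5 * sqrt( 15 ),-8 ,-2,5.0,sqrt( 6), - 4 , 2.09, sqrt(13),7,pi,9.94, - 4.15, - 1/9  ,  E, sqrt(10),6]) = [  -  8, - 4.15, - 4,-2, - 1.45, - 1/9,2.09,  sqrt (6 ),E,pi,sqrt( 10 ),sqrt (13), 5.0,6,7, 9.94,5*sqrt( 15 )]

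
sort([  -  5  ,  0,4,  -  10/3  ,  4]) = [ - 5, - 10/3,0, 4,4]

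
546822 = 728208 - 181386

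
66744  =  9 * 7416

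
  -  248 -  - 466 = 218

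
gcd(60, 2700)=60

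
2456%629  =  569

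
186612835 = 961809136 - 775196301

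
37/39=37/39=0.95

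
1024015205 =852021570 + 171993635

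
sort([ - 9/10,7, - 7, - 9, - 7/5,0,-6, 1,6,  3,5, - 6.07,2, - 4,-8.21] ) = [-9,- 8.21,  -  7 ,  -  6.07, -6,-4,-7/5, - 9/10,  0, 1, 2,3,5,6  ,  7]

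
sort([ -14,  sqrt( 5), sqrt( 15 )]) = [-14,sqrt (5), sqrt( 15)] 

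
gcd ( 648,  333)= 9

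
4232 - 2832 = 1400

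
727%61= 56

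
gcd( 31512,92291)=1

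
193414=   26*7439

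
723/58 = 723/58= 12.47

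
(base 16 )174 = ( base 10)372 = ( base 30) CC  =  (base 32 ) bk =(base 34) aw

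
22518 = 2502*9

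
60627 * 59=3576993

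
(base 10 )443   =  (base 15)1e8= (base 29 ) f8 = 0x1bb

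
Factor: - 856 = - 2^3*107^1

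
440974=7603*58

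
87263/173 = 87263/173 = 504.41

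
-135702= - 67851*2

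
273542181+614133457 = 887675638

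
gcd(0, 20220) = 20220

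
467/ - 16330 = -1 + 15863/16330 = -0.03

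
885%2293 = 885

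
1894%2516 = 1894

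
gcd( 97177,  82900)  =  1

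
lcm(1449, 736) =46368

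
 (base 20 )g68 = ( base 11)49A5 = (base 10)6528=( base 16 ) 1980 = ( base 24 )B80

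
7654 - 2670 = 4984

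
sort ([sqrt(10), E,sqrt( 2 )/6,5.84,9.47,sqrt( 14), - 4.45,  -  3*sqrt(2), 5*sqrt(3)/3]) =[ - 4.45,-3*sqrt(2), sqrt(2)/6 , E,5 * sqrt(3)/3, sqrt(  10),sqrt( 14),5.84,9.47]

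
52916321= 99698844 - 46782523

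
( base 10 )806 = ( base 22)1ee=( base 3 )1002212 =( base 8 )1446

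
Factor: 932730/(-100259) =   -  2^1 * 3^1*5^1*107^( - 1 )*937^( - 1)*31091^1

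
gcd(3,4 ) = 1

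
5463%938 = 773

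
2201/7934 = 2201/7934 =0.28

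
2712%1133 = 446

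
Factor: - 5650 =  - 2^1 * 5^2 * 113^1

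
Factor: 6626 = 2^1 * 3313^1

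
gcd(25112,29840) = 8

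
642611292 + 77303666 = 719914958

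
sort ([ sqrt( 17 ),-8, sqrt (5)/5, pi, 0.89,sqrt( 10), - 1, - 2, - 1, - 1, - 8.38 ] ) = [-8.38,-8, - 2,-1, - 1,-1 , sqrt(5) /5,  0.89, pi, sqrt( 10),sqrt(17 ) ]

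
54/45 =6/5 = 1.20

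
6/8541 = 2/2847 = 0.00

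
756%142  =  46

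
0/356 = 0 = 0.00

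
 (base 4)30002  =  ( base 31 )oq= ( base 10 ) 770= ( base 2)1100000010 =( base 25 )15K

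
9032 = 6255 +2777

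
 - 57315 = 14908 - 72223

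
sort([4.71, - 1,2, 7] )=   [ - 1, 2, 4.71, 7]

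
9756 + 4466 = 14222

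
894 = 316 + 578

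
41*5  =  205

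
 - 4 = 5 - 9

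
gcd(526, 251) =1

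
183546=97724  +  85822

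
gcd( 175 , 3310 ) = 5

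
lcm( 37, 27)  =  999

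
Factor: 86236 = 2^2 * 21559^1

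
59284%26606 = 6072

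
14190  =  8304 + 5886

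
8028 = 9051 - 1023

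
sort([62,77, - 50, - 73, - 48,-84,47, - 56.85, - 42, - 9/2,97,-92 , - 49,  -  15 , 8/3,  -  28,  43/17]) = [ - 92,-84, - 73, - 56.85, - 50,-49, - 48, - 42,-28, - 15, -9/2,43/17,8/3,47, 62, 77,  97 ]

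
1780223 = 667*2669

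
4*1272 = 5088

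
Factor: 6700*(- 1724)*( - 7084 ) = 2^6*5^2*7^1*11^1 * 23^1*67^1*431^1 =81825867200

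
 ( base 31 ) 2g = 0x4e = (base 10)78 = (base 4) 1032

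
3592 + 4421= 8013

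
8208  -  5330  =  2878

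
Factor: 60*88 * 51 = 269280 = 2^5*3^2*5^1*11^1*17^1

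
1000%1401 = 1000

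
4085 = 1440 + 2645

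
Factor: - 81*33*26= -69498= - 2^1*3^5*11^1*13^1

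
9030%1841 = 1666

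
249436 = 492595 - 243159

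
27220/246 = 110 + 80/123 = 110.65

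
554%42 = 8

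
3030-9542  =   - 6512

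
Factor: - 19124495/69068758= - 2^( - 1)*5^1*11^( - 1 )*13^1*294223^1*3139489^( - 1)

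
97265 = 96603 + 662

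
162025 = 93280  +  68745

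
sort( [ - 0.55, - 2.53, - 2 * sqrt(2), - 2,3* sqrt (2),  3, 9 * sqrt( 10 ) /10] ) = [ - 2 * sqrt( 2 ), - 2.53,-2,- 0.55,9*sqrt( 10) /10,  3 , 3*sqrt (2 )] 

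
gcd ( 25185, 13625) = 5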